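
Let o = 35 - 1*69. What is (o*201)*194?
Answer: -1325796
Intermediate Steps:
o = -34 (o = 35 - 69 = -34)
(o*201)*194 = -34*201*194 = -6834*194 = -1325796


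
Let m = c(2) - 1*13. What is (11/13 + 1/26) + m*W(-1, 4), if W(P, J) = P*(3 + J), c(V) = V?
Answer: 2025/26 ≈ 77.885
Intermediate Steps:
m = -11 (m = 2 - 1*13 = 2 - 13 = -11)
(11/13 + 1/26) + m*W(-1, 4) = (11/13 + 1/26) - (-11)*(3 + 4) = (11*(1/13) + 1*(1/26)) - (-11)*7 = (11/13 + 1/26) - 11*(-7) = 23/26 + 77 = 2025/26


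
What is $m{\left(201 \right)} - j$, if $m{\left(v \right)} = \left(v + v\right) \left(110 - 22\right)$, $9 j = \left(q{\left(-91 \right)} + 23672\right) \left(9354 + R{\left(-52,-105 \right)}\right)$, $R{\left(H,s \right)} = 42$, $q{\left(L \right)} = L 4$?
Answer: $-24298176$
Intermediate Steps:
$q{\left(L \right)} = 4 L$
$j = 24333552$ ($j = \frac{\left(4 \left(-91\right) + 23672\right) \left(9354 + 42\right)}{9} = \frac{\left(-364 + 23672\right) 9396}{9} = \frac{23308 \cdot 9396}{9} = \frac{1}{9} \cdot 219001968 = 24333552$)
$m{\left(v \right)} = 176 v$ ($m{\left(v \right)} = 2 v 88 = 176 v$)
$m{\left(201 \right)} - j = 176 \cdot 201 - 24333552 = 35376 - 24333552 = -24298176$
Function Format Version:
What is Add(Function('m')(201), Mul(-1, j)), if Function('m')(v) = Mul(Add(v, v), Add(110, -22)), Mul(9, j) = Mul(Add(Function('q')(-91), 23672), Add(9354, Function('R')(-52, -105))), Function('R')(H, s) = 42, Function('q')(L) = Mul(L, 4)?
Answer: -24298176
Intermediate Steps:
Function('q')(L) = Mul(4, L)
j = 24333552 (j = Mul(Rational(1, 9), Mul(Add(Mul(4, -91), 23672), Add(9354, 42))) = Mul(Rational(1, 9), Mul(Add(-364, 23672), 9396)) = Mul(Rational(1, 9), Mul(23308, 9396)) = Mul(Rational(1, 9), 219001968) = 24333552)
Function('m')(v) = Mul(176, v) (Function('m')(v) = Mul(Mul(2, v), 88) = Mul(176, v))
Add(Function('m')(201), Mul(-1, j)) = Add(Mul(176, 201), Mul(-1, 24333552)) = Add(35376, -24333552) = -24298176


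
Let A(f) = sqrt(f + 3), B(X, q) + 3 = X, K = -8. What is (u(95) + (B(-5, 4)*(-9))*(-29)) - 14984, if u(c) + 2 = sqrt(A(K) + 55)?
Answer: -17074 + sqrt(55 + I*sqrt(5)) ≈ -17067.0 + 0.15072*I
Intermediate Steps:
B(X, q) = -3 + X
A(f) = sqrt(3 + f)
u(c) = -2 + sqrt(55 + I*sqrt(5)) (u(c) = -2 + sqrt(sqrt(3 - 8) + 55) = -2 + sqrt(sqrt(-5) + 55) = -2 + sqrt(I*sqrt(5) + 55) = -2 + sqrt(55 + I*sqrt(5)))
(u(95) + (B(-5, 4)*(-9))*(-29)) - 14984 = ((-2 + sqrt(55 + I*sqrt(5))) + ((-3 - 5)*(-9))*(-29)) - 14984 = ((-2 + sqrt(55 + I*sqrt(5))) - 8*(-9)*(-29)) - 14984 = ((-2 + sqrt(55 + I*sqrt(5))) + 72*(-29)) - 14984 = ((-2 + sqrt(55 + I*sqrt(5))) - 2088) - 14984 = (-2090 + sqrt(55 + I*sqrt(5))) - 14984 = -17074 + sqrt(55 + I*sqrt(5))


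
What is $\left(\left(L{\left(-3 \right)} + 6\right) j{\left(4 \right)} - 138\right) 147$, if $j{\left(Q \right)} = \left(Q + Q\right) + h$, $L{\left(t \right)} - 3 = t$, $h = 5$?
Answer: $-8820$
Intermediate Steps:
$L{\left(t \right)} = 3 + t$
$j{\left(Q \right)} = 5 + 2 Q$ ($j{\left(Q \right)} = \left(Q + Q\right) + 5 = 2 Q + 5 = 5 + 2 Q$)
$\left(\left(L{\left(-3 \right)} + 6\right) j{\left(4 \right)} - 138\right) 147 = \left(\left(\left(3 - 3\right) + 6\right) \left(5 + 2 \cdot 4\right) - 138\right) 147 = \left(\left(0 + 6\right) \left(5 + 8\right) - 138\right) 147 = \left(6 \cdot 13 - 138\right) 147 = \left(78 - 138\right) 147 = \left(-60\right) 147 = -8820$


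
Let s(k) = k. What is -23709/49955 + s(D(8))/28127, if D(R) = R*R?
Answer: -663665923/1405084285 ≈ -0.47233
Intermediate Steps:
D(R) = R²
-23709/49955 + s(D(8))/28127 = -23709/49955 + 8²/28127 = -23709*1/49955 + 64*(1/28127) = -23709/49955 + 64/28127 = -663665923/1405084285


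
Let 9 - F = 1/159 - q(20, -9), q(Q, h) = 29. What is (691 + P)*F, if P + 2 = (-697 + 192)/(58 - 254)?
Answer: 38992929/1484 ≈ 26276.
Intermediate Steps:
F = 6041/159 (F = 9 - (1/159 - 1*29) = 9 - (1/159 - 29) = 9 - 1*(-4610/159) = 9 + 4610/159 = 6041/159 ≈ 37.994)
P = 113/196 (P = -2 + (-697 + 192)/(58 - 254) = -2 - 505/(-196) = -2 - 505*(-1/196) = -2 + 505/196 = 113/196 ≈ 0.57653)
(691 + P)*F = (691 + 113/196)*(6041/159) = (135549/196)*(6041/159) = 38992929/1484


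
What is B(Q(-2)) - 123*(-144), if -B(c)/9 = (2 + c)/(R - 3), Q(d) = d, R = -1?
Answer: 17712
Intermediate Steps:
B(c) = 9/2 + 9*c/4 (B(c) = -9*(2 + c)/(-1 - 3) = -9*(2 + c)/(-4) = -9*(2 + c)*(-1)/4 = -9*(-½ - c/4) = 9/2 + 9*c/4)
B(Q(-2)) - 123*(-144) = (9/2 + (9/4)*(-2)) - 123*(-144) = (9/2 - 9/2) + 17712 = 0 + 17712 = 17712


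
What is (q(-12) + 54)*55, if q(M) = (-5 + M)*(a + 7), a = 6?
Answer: -9185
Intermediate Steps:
q(M) = -65 + 13*M (q(M) = (-5 + M)*(6 + 7) = (-5 + M)*13 = -65 + 13*M)
(q(-12) + 54)*55 = ((-65 + 13*(-12)) + 54)*55 = ((-65 - 156) + 54)*55 = (-221 + 54)*55 = -167*55 = -9185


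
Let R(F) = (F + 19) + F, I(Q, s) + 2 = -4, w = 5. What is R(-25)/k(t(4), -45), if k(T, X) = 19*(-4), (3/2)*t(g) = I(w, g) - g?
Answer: 31/76 ≈ 0.40789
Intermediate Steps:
I(Q, s) = -6 (I(Q, s) = -2 - 4 = -6)
t(g) = -4 - 2*g/3 (t(g) = 2*(-6 - g)/3 = -4 - 2*g/3)
R(F) = 19 + 2*F (R(F) = (19 + F) + F = 19 + 2*F)
k(T, X) = -76
R(-25)/k(t(4), -45) = (19 + 2*(-25))/(-76) = (19 - 50)*(-1/76) = -31*(-1/76) = 31/76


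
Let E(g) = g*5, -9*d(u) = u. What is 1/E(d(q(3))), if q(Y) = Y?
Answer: -3/5 ≈ -0.60000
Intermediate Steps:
d(u) = -u/9
E(g) = 5*g
1/E(d(q(3))) = 1/(5*(-1/9*3)) = 1/(5*(-1/3)) = 1/(-5/3) = -3/5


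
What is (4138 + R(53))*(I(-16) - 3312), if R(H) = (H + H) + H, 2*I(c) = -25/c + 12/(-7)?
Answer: -3187965785/224 ≈ -1.4232e+7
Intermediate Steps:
I(c) = -6/7 - 25/(2*c) (I(c) = (-25/c + 12/(-7))/2 = (-25/c + 12*(-⅐))/2 = (-25/c - 12/7)/2 = (-12/7 - 25/c)/2 = -6/7 - 25/(2*c))
R(H) = 3*H (R(H) = 2*H + H = 3*H)
(4138 + R(53))*(I(-16) - 3312) = (4138 + 3*53)*((1/14)*(-175 - 12*(-16))/(-16) - 3312) = (4138 + 159)*((1/14)*(-1/16)*(-175 + 192) - 3312) = 4297*((1/14)*(-1/16)*17 - 3312) = 4297*(-17/224 - 3312) = 4297*(-741905/224) = -3187965785/224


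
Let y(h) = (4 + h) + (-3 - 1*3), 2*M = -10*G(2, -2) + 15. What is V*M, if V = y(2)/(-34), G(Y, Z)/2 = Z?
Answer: 0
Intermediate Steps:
G(Y, Z) = 2*Z
M = 55/2 (M = (-20*(-2) + 15)/2 = (-10*(-4) + 15)/2 = (40 + 15)/2 = (½)*55 = 55/2 ≈ 27.500)
y(h) = -2 + h (y(h) = (4 + h) + (-3 - 3) = (4 + h) - 6 = -2 + h)
V = 0 (V = (-2 + 2)/(-34) = 0*(-1/34) = 0)
V*M = 0*(55/2) = 0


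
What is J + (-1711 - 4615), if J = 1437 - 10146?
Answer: -15035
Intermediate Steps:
J = -8709
J + (-1711 - 4615) = -8709 + (-1711 - 4615) = -8709 - 6326 = -15035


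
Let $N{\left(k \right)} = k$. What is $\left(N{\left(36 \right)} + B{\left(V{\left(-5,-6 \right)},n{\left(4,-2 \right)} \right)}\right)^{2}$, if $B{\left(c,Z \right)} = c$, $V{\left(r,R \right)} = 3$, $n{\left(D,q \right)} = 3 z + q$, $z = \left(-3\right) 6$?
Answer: $1521$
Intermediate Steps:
$z = -18$
$n{\left(D,q \right)} = -54 + q$ ($n{\left(D,q \right)} = 3 \left(-18\right) + q = -54 + q$)
$\left(N{\left(36 \right)} + B{\left(V{\left(-5,-6 \right)},n{\left(4,-2 \right)} \right)}\right)^{2} = \left(36 + 3\right)^{2} = 39^{2} = 1521$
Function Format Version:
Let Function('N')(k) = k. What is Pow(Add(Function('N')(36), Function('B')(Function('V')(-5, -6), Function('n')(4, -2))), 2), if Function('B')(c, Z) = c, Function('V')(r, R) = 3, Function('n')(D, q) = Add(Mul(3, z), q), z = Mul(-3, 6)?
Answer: 1521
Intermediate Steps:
z = -18
Function('n')(D, q) = Add(-54, q) (Function('n')(D, q) = Add(Mul(3, -18), q) = Add(-54, q))
Pow(Add(Function('N')(36), Function('B')(Function('V')(-5, -6), Function('n')(4, -2))), 2) = Pow(Add(36, 3), 2) = Pow(39, 2) = 1521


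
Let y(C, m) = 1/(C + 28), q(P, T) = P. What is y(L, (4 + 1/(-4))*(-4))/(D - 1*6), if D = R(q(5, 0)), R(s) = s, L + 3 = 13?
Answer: -1/38 ≈ -0.026316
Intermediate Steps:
L = 10 (L = -3 + 13 = 10)
D = 5
y(C, m) = 1/(28 + C)
y(L, (4 + 1/(-4))*(-4))/(D - 1*6) = 1/((28 + 10)*(5 - 1*6)) = 1/(38*(5 - 6)) = (1/38)/(-1) = (1/38)*(-1) = -1/38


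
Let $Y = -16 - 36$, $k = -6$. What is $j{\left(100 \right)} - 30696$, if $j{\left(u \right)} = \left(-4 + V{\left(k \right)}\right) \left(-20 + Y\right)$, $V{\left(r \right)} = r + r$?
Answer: $-29544$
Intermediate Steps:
$V{\left(r \right)} = 2 r$
$Y = -52$
$j{\left(u \right)} = 1152$ ($j{\left(u \right)} = \left(-4 + 2 \left(-6\right)\right) \left(-20 - 52\right) = \left(-4 - 12\right) \left(-72\right) = \left(-16\right) \left(-72\right) = 1152$)
$j{\left(100 \right)} - 30696 = 1152 - 30696 = -29544$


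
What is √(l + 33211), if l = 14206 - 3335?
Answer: 3*√4898 ≈ 209.96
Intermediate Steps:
l = 10871
√(l + 33211) = √(10871 + 33211) = √44082 = 3*√4898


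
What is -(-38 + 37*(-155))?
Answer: 5773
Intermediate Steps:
-(-38 + 37*(-155)) = -(-38 - 5735) = -1*(-5773) = 5773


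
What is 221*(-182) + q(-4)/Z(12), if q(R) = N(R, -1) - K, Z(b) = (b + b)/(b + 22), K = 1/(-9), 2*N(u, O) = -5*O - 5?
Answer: -4343959/108 ≈ -40222.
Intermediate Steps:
N(u, O) = -5/2 - 5*O/2 (N(u, O) = (-5*O - 5)/2 = (-5 - 5*O)/2 = -5/2 - 5*O/2)
K = -⅑ ≈ -0.11111
Z(b) = 2*b/(22 + b) (Z(b) = (2*b)/(22 + b) = 2*b/(22 + b))
q(R) = ⅑ (q(R) = (-5/2 - 5/2*(-1)) - 1*(-⅑) = (-5/2 + 5/2) + ⅑ = 0 + ⅑ = ⅑)
221*(-182) + q(-4)/Z(12) = 221*(-182) + 1/(9*((2*12/(22 + 12)))) = -40222 + 1/(9*((2*12/34))) = -40222 + 1/(9*((2*12*(1/34)))) = -40222 + 1/(9*(12/17)) = -40222 + (⅑)*(17/12) = -40222 + 17/108 = -4343959/108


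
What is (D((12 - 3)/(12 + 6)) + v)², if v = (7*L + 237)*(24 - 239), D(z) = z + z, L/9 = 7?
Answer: 21248601361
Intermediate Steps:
L = 63 (L = 9*7 = 63)
D(z) = 2*z
v = -145770 (v = (7*63 + 237)*(24 - 239) = (441 + 237)*(-215) = 678*(-215) = -145770)
(D((12 - 3)/(12 + 6)) + v)² = (2*((12 - 3)/(12 + 6)) - 145770)² = (2*(9/18) - 145770)² = (2*(9*(1/18)) - 145770)² = (2*(½) - 145770)² = (1 - 145770)² = (-145769)² = 21248601361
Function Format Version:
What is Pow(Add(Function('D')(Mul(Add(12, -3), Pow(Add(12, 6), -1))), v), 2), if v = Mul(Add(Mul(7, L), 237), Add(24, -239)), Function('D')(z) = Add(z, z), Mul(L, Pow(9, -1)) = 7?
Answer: 21248601361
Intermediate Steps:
L = 63 (L = Mul(9, 7) = 63)
Function('D')(z) = Mul(2, z)
v = -145770 (v = Mul(Add(Mul(7, 63), 237), Add(24, -239)) = Mul(Add(441, 237), -215) = Mul(678, -215) = -145770)
Pow(Add(Function('D')(Mul(Add(12, -3), Pow(Add(12, 6), -1))), v), 2) = Pow(Add(Mul(2, Mul(Add(12, -3), Pow(Add(12, 6), -1))), -145770), 2) = Pow(Add(Mul(2, Mul(9, Pow(18, -1))), -145770), 2) = Pow(Add(Mul(2, Mul(9, Rational(1, 18))), -145770), 2) = Pow(Add(Mul(2, Rational(1, 2)), -145770), 2) = Pow(Add(1, -145770), 2) = Pow(-145769, 2) = 21248601361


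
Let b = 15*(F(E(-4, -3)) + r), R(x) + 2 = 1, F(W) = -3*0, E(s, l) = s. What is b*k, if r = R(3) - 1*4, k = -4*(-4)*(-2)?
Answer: 2400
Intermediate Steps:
F(W) = 0
R(x) = -1 (R(x) = -2 + 1 = -1)
k = -32 (k = 16*(-2) = -32)
r = -5 (r = -1 - 1*4 = -1 - 4 = -5)
b = -75 (b = 15*(0 - 5) = 15*(-5) = -75)
b*k = -75*(-32) = 2400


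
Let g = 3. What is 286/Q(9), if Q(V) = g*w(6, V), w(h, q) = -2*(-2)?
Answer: 143/6 ≈ 23.833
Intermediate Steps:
w(h, q) = 4
Q(V) = 12 (Q(V) = 3*4 = 12)
286/Q(9) = 286/12 = 286*(1/12) = 143/6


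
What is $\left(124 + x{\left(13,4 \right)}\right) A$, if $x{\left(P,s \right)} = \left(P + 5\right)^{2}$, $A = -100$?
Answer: $-44800$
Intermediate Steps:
$x{\left(P,s \right)} = \left(5 + P\right)^{2}$
$\left(124 + x{\left(13,4 \right)}\right) A = \left(124 + \left(5 + 13\right)^{2}\right) \left(-100\right) = \left(124 + 18^{2}\right) \left(-100\right) = \left(124 + 324\right) \left(-100\right) = 448 \left(-100\right) = -44800$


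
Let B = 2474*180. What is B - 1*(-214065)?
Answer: 659385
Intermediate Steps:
B = 445320
B - 1*(-214065) = 445320 - 1*(-214065) = 445320 + 214065 = 659385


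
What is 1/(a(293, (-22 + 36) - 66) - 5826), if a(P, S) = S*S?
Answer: -1/3122 ≈ -0.00032031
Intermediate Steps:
a(P, S) = S**2
1/(a(293, (-22 + 36) - 66) - 5826) = 1/(((-22 + 36) - 66)**2 - 5826) = 1/((14 - 66)**2 - 5826) = 1/((-52)**2 - 5826) = 1/(2704 - 5826) = 1/(-3122) = -1/3122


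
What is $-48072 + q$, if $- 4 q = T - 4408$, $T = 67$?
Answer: $- \frac{187947}{4} \approx -46987.0$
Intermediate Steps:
$q = \frac{4341}{4}$ ($q = - \frac{67 - 4408}{4} = \left(- \frac{1}{4}\right) \left(-4341\right) = \frac{4341}{4} \approx 1085.3$)
$-48072 + q = -48072 + \frac{4341}{4} = - \frac{187947}{4}$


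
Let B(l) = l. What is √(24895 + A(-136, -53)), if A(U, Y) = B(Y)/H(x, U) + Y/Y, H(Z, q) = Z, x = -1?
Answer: √24949 ≈ 157.95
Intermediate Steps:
A(U, Y) = 1 - Y (A(U, Y) = Y/(-1) + Y/Y = Y*(-1) + 1 = -Y + 1 = 1 - Y)
√(24895 + A(-136, -53)) = √(24895 + (1 - 1*(-53))) = √(24895 + (1 + 53)) = √(24895 + 54) = √24949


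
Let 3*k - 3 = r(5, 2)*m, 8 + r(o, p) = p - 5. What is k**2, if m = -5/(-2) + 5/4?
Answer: 2601/16 ≈ 162.56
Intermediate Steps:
r(o, p) = -13 + p (r(o, p) = -8 + (p - 5) = -8 + (-5 + p) = -13 + p)
m = 15/4 (m = -5*(-1/2) + 5*(1/4) = 5/2 + 5/4 = 15/4 ≈ 3.7500)
k = -51/4 (k = 1 + ((-13 + 2)*(15/4))/3 = 1 + (-11*15/4)/3 = 1 + (1/3)*(-165/4) = 1 - 55/4 = -51/4 ≈ -12.750)
k**2 = (-51/4)**2 = 2601/16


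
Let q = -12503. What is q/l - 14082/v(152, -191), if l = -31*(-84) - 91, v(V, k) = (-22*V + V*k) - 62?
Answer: -26441732/5822621 ≈ -4.5412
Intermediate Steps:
v(V, k) = -62 - 22*V + V*k
l = 2513 (l = 2604 - 91 = 2513)
q/l - 14082/v(152, -191) = -12503/2513 - 14082/(-62 - 22*152 + 152*(-191)) = -12503*1/2513 - 14082/(-62 - 3344 - 29032) = -12503/2513 - 14082/(-32438) = -12503/2513 - 14082*(-1/32438) = -12503/2513 + 7041/16219 = -26441732/5822621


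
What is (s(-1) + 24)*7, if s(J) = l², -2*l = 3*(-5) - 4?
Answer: 3199/4 ≈ 799.75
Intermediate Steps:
l = 19/2 (l = -(3*(-5) - 4)/2 = -(-15 - 4)/2 = -½*(-19) = 19/2 ≈ 9.5000)
s(J) = 361/4 (s(J) = (19/2)² = 361/4)
(s(-1) + 24)*7 = (361/4 + 24)*7 = (457/4)*7 = 3199/4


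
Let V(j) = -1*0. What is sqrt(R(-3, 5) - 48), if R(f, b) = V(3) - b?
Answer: I*sqrt(53) ≈ 7.2801*I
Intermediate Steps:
V(j) = 0
R(f, b) = -b (R(f, b) = 0 - b = -b)
sqrt(R(-3, 5) - 48) = sqrt(-1*5 - 48) = sqrt(-5 - 48) = sqrt(-53) = I*sqrt(53)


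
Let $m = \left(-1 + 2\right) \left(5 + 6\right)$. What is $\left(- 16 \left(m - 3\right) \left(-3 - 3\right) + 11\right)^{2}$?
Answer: $606841$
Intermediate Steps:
$m = 11$ ($m = 1 \cdot 11 = 11$)
$\left(- 16 \left(m - 3\right) \left(-3 - 3\right) + 11\right)^{2} = \left(- 16 \left(11 - 3\right) \left(-3 - 3\right) + 11\right)^{2} = \left(- 16 \cdot 8 \left(-6\right) + 11\right)^{2} = \left(\left(-16\right) \left(-48\right) + 11\right)^{2} = \left(768 + 11\right)^{2} = 779^{2} = 606841$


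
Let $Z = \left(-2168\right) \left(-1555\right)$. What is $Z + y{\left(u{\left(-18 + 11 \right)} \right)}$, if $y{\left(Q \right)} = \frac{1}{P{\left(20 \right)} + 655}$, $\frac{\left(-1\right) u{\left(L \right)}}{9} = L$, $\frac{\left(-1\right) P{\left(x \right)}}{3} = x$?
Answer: $\frac{2005887801}{595} \approx 3.3712 \cdot 10^{6}$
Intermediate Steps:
$P{\left(x \right)} = - 3 x$
$Z = 3371240$
$u{\left(L \right)} = - 9 L$
$y{\left(Q \right)} = \frac{1}{595}$ ($y{\left(Q \right)} = \frac{1}{\left(-3\right) 20 + 655} = \frac{1}{-60 + 655} = \frac{1}{595}$)
$Z + y{\left(u{\left(-18 + 11 \right)} \right)} = 3371240 + \frac{1}{595} = \frac{2005887801}{595}$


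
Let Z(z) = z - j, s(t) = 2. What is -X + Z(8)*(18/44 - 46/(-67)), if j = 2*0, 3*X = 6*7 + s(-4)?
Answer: -13048/2211 ≈ -5.9014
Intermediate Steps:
X = 44/3 (X = (6*7 + 2)/3 = (42 + 2)/3 = (⅓)*44 = 44/3 ≈ 14.667)
j = 0
Z(z) = z (Z(z) = z - 1*0 = z + 0 = z)
-X + Z(8)*(18/44 - 46/(-67)) = -1*44/3 + 8*(18/44 - 46/(-67)) = -44/3 + 8*(18*(1/44) - 46*(-1/67)) = -44/3 + 8*(9/22 + 46/67) = -44/3 + 8*(1615/1474) = -44/3 + 6460/737 = -13048/2211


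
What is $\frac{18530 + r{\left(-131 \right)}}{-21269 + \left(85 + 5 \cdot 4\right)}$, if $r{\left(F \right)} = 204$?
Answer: $- \frac{9367}{10582} \approx -0.88518$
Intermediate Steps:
$\frac{18530 + r{\left(-131 \right)}}{-21269 + \left(85 + 5 \cdot 4\right)} = \frac{18530 + 204}{-21269 + \left(85 + 5 \cdot 4\right)} = \frac{18734}{-21269 + \left(85 + 20\right)} = \frac{18734}{-21269 + 105} = \frac{18734}{-21164} = 18734 \left(- \frac{1}{21164}\right) = - \frac{9367}{10582}$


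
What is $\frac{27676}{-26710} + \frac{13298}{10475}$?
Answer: $\frac{6528348}{27978725} \approx 0.23333$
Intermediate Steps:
$\frac{27676}{-26710} + \frac{13298}{10475} = 27676 \left(- \frac{1}{26710}\right) + 13298 \cdot \frac{1}{10475} = - \frac{13838}{13355} + \frac{13298}{10475} = \frac{6528348}{27978725}$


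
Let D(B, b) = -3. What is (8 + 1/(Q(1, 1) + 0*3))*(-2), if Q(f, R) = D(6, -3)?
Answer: -46/3 ≈ -15.333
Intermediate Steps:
Q(f, R) = -3
(8 + 1/(Q(1, 1) + 0*3))*(-2) = (8 + 1/(-3 + 0*3))*(-2) = (8 + 1/(-3 + 0))*(-2) = (8 + 1/(-3))*(-2) = (8 - 1/3)*(-2) = (23/3)*(-2) = -46/3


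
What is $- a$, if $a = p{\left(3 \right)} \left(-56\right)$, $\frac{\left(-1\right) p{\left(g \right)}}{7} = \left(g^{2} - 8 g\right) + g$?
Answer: $4704$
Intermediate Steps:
$p{\left(g \right)} = - 7 g^{2} + 49 g$ ($p{\left(g \right)} = - 7 \left(\left(g^{2} - 8 g\right) + g\right) = - 7 \left(g^{2} - 7 g\right) = - 7 g^{2} + 49 g$)
$a = -4704$ ($a = 7 \cdot 3 \left(7 - 3\right) \left(-56\right) = 7 \cdot 3 \cdot 4 \left(-56\right) = 84 \left(-56\right) = -4704$)
$- a = \left(-1\right) \left(-4704\right) = 4704$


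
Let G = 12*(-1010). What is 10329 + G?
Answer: -1791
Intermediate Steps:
G = -12120
10329 + G = 10329 - 12120 = -1791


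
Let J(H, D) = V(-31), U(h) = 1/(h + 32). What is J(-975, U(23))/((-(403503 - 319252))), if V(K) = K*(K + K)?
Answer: -1922/84251 ≈ -0.022813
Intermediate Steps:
V(K) = 2*K² (V(K) = K*(2*K) = 2*K²)
U(h) = 1/(32 + h)
J(H, D) = 1922 (J(H, D) = 2*(-31)² = 2*961 = 1922)
J(-975, U(23))/((-(403503 - 319252))) = 1922/((-(403503 - 319252))) = 1922/((-1*84251)) = 1922/(-84251) = 1922*(-1/84251) = -1922/84251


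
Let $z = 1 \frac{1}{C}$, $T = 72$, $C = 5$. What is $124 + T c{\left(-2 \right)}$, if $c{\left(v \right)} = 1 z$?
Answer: $\frac{692}{5} \approx 138.4$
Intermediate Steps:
$z = \frac{1}{5}$ ($z = 1 \cdot \frac{1}{5} = \frac{1}{5} \approx 0.2$)
$c{\left(v \right)} = \frac{1}{5}$ ($c{\left(v \right)} = 1 \cdot \frac{1}{5} = \frac{1}{5}$)
$124 + T c{\left(-2 \right)} = 124 + 72 \cdot \frac{1}{5} = 124 + \frac{72}{5} = \frac{692}{5}$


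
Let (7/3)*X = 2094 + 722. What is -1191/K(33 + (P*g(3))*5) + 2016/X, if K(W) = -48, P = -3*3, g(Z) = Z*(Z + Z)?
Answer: 4661/176 ≈ 26.483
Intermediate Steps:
g(Z) = 2*Z² (g(Z) = Z*(2*Z) = 2*Z²)
P = -9
X = 8448/7 (X = 3*(2094 + 722)/7 = (3/7)*2816 = 8448/7 ≈ 1206.9)
-1191/K(33 + (P*g(3))*5) + 2016/X = -1191/(-48) + 2016/(8448/7) = -1191*(-1/48) + 2016*(7/8448) = 397/16 + 147/88 = 4661/176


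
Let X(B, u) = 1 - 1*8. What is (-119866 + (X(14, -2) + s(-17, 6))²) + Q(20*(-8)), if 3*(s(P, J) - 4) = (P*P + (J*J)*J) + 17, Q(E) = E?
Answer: -90785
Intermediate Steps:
X(B, u) = -7 (X(B, u) = 1 - 8 = -7)
s(P, J) = 29/3 + J³/3 + P²/3 (s(P, J) = 4 + ((P*P + (J*J)*J) + 17)/3 = 4 + ((P² + J²*J) + 17)/3 = 4 + ((P² + J³) + 17)/3 = 4 + ((J³ + P²) + 17)/3 = 4 + (17 + J³ + P²)/3 = 4 + (17/3 + J³/3 + P²/3) = 29/3 + J³/3 + P²/3)
(-119866 + (X(14, -2) + s(-17, 6))²) + Q(20*(-8)) = (-119866 + (-7 + (29/3 + (⅓)*6³ + (⅓)*(-17)²))²) + 20*(-8) = (-119866 + (-7 + (29/3 + (⅓)*216 + (⅓)*289))²) - 160 = (-119866 + (-7 + (29/3 + 72 + 289/3))²) - 160 = (-119866 + (-7 + 178)²) - 160 = (-119866 + 171²) - 160 = (-119866 + 29241) - 160 = -90625 - 160 = -90785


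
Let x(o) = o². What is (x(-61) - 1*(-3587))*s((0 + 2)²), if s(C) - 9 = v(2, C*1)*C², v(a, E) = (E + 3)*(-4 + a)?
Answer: -1571220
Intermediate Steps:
v(a, E) = (-4 + a)*(3 + E) (v(a, E) = (3 + E)*(-4 + a) = (-4 + a)*(3 + E))
s(C) = 9 + C²*(-6 - 2*C) (s(C) = 9 + (-12 - 4*C + 3*2 + (C*1)*2)*C² = 9 + (-12 - 4*C + 6 + C*2)*C² = 9 + (-12 - 4*C + 6 + 2*C)*C² = 9 + (-6 - 2*C)*C² = 9 + C²*(-6 - 2*C))
(x(-61) - 1*(-3587))*s((0 + 2)²) = ((-61)² - 1*(-3587))*(9 - 2*((0 + 2)²)²*(3 + (0 + 2)²)) = (3721 + 3587)*(9 - 2*(2²)²*(3 + 2²)) = 7308*(9 - 2*4²*(3 + 4)) = 7308*(9 - 2*16*7) = 7308*(9 - 224) = 7308*(-215) = -1571220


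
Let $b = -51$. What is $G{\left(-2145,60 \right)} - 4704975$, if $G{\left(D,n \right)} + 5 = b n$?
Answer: $-4708040$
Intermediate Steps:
$G{\left(D,n \right)} = -5 - 51 n$
$G{\left(-2145,60 \right)} - 4704975 = \left(-5 - 3060\right) - 4704975 = -3065 - 4704975 = -4708040$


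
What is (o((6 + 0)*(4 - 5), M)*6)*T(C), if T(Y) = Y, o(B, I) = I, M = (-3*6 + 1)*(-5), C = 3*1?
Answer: 1530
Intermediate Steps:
C = 3
M = 85 (M = (-18 + 1)*(-5) = -17*(-5) = 85)
(o((6 + 0)*(4 - 5), M)*6)*T(C) = (85*6)*3 = 510*3 = 1530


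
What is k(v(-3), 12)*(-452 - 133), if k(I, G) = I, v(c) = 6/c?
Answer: 1170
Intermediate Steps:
k(v(-3), 12)*(-452 - 133) = (6/(-3))*(-452 - 133) = (6*(-1/3))*(-585) = -2*(-585) = 1170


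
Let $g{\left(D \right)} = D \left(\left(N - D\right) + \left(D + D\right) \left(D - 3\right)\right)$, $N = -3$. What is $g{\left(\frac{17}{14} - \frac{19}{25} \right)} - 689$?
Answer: $- \frac{3706650824}{5359375} \approx -691.62$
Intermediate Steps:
$g{\left(D \right)} = D \left(-3 - D + 2 D \left(-3 + D\right)\right)$ ($g{\left(D \right)} = D \left(\left(-3 - D\right) + \left(D + D\right) \left(D - 3\right)\right) = D \left(\left(-3 - D\right) + 2 D \left(-3 + D\right)\right) = D \left(-3 - D + 2 D \left(-3 + D\right)\right)$)
$g{\left(\frac{17}{14} - \frac{19}{25} \right)} - 689 = \left(\frac{17}{14} - \frac{19}{25}\right) \left(-3 - 7 \left(\frac{17}{14} - \frac{19}{25}\right) + 2 \left(\frac{17}{14} - \frac{19}{25}\right)^{2}\right) - 689 = \frac{159 \left(-3 - \frac{159}{50} + 2 \left(\frac{159}{350}\right)^{2}\right)}{350} - 689 = \frac{159 \left(-3 - \frac{159}{50} + 2 \cdot \frac{25281}{122500}\right)}{350} - 689 = \frac{159 \left(-3 - \frac{159}{50} + \frac{25281}{61250}\right)}{350} - 689 = \frac{159}{350} \left(- \frac{176622}{30625}\right) - 689 = - \frac{14041449}{5359375} - 689 = - \frac{3706650824}{5359375}$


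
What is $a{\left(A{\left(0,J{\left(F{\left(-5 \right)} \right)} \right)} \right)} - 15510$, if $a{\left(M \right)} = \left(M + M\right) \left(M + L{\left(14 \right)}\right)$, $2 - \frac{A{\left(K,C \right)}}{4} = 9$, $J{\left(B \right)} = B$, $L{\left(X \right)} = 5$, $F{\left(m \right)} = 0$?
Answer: $-14222$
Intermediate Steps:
$A{\left(K,C \right)} = -28$ ($A{\left(K,C \right)} = 8 - 36 = -28$)
$a{\left(M \right)} = 2 M \left(5 + M\right)$ ($a{\left(M \right)} = \left(M + M\right) \left(M + 5\right) = 2 M \left(5 + M\right)$)
$a{\left(A{\left(0,J{\left(F{\left(-5 \right)} \right)} \right)} \right)} - 15510 = 2 \left(-28\right) \left(5 - 28\right) - 15510 = 2 \left(-28\right) \left(-23\right) - 15510 = 1288 - 15510 = -14222$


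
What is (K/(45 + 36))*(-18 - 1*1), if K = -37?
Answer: 703/81 ≈ 8.6790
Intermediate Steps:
(K/(45 + 36))*(-18 - 1*1) = (-37/(45 + 36))*(-18 - 1*1) = (-37/81)*(-18 - 1) = ((1/81)*(-37))*(-19) = -37/81*(-19) = 703/81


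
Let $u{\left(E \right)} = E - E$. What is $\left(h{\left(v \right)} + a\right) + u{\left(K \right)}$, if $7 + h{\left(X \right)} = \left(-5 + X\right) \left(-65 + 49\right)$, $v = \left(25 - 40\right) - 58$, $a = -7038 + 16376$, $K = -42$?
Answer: $10579$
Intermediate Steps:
$a = 9338$
$u{\left(E \right)} = 0$
$v = -73$ ($v = -15 - 58 = -73$)
$h{\left(X \right)} = 73 - 16 X$ ($h{\left(X \right)} = -7 + \left(-5 + X\right) \left(-65 + 49\right) = -7 + \left(-5 + X\right) \left(-16\right) = -7 - \left(-80 + 16 X\right) = 73 - 16 X$)
$\left(h{\left(v \right)} + a\right) + u{\left(K \right)} = \left(\left(73 - -1168\right) + 9338\right) + 0 = \left(\left(73 + 1168\right) + 9338\right) + 0 = \left(1241 + 9338\right) + 0 = 10579 + 0 = 10579$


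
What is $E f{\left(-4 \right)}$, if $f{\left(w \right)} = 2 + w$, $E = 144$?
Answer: $-288$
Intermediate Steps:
$E f{\left(-4 \right)} = 144 \left(2 - 4\right) = 144 \left(-2\right) = -288$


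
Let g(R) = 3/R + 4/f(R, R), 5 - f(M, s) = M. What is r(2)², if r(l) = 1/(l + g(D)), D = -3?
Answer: 4/9 ≈ 0.44444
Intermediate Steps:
f(M, s) = 5 - M
g(R) = 3/R + 4/(5 - R)
r(l) = 1/(-½ + l) (r(l) = 1/(l + (-15 - 1*(-3))/((-3)*(-5 - 3))) = 1/(l - ⅓*(-15 + 3)/(-8)) = 1/(l - ⅓*(-⅛)*(-12)) = 1/(l - ½) = 1/(-½ + l))
r(2)² = (2/(-1 + 2*2))² = (2/(-1 + 4))² = (2/3)² = (2*(⅓))² = (⅔)² = 4/9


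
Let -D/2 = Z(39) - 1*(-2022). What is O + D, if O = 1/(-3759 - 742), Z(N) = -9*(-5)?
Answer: -18607135/4501 ≈ -4134.0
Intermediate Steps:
Z(N) = 45
O = -1/4501 (O = 1/(-4501) = -1/4501 ≈ -0.00022217)
D = -4134 (D = -2*(45 - 1*(-2022)) = -2*(45 + 2022) = -2*2067 = -4134)
O + D = -1/4501 - 4134 = -18607135/4501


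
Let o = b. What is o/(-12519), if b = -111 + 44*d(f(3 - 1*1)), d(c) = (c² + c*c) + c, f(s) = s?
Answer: -329/12519 ≈ -0.026280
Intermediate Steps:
d(c) = c + 2*c² (d(c) = (c² + c²) + c = 2*c² + c = c + 2*c²)
b = 329 (b = -111 + 44*((3 - 1*1)*(1 + 2*(3 - 1*1))) = -111 + 44*((3 - 1)*(1 + 2*(3 - 1))) = -111 + 44*(2*(1 + 2*2)) = -111 + 44*(2*(1 + 4)) = -111 + 44*(2*5) = -111 + 44*10 = -111 + 440 = 329)
o = 329
o/(-12519) = 329/(-12519) = 329*(-1/12519) = -329/12519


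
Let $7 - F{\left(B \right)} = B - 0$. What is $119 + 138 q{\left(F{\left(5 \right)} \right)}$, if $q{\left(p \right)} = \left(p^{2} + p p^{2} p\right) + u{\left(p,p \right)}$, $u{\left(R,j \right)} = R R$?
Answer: $3431$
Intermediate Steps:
$F{\left(B \right)} = 7 - B$ ($F{\left(B \right)} = 7 - \left(B - 0\right) = 7 - \left(B + 0\right) = 7 - B$)
$u{\left(R,j \right)} = R^{2}$
$q{\left(p \right)} = p^{4} + 2 p^{2}$ ($q{\left(p \right)} = \left(p^{2} + p p^{2} p\right) + p^{2} = \left(p^{2} + p^{3} p\right) + p^{2} = \left(p^{2} + p^{4}\right) + p^{2} = p^{4} + 2 p^{2}$)
$119 + 138 q{\left(F{\left(5 \right)} \right)} = 119 + 138 \left(7 - 5\right)^{2} \left(2 + \left(7 - 5\right)^{2}\right) = 119 + 138 \cdot 2^{2} \left(2 + 2^{2}\right) = 119 + 138 \cdot 4 \left(2 + 4\right) = 119 + 138 \cdot 4 \cdot 6 = 119 + 138 \cdot 24 = 119 + 3312 = 3431$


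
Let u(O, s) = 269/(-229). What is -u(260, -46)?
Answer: 269/229 ≈ 1.1747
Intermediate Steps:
u(O, s) = -269/229 (u(O, s) = 269*(-1/229) = -269/229)
-u(260, -46) = -1*(-269/229) = 269/229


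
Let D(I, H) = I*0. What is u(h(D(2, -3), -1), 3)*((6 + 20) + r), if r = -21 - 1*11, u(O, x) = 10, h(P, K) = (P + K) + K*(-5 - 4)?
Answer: -60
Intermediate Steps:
D(I, H) = 0
h(P, K) = P - 8*K (h(P, K) = (K + P) + K*(-9) = (K + P) - 9*K = P - 8*K)
r = -32 (r = -21 - 11 = -32)
u(h(D(2, -3), -1), 3)*((6 + 20) + r) = 10*((6 + 20) - 32) = 10*(26 - 32) = 10*(-6) = -60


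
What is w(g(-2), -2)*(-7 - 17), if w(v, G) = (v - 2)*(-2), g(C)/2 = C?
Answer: -288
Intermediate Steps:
g(C) = 2*C
w(v, G) = 4 - 2*v (w(v, G) = (-2 + v)*(-2) = 4 - 2*v)
w(g(-2), -2)*(-7 - 17) = (4 - 4*(-2))*(-7 - 17) = (4 - 2*(-4))*(-24) = (4 + 8)*(-24) = 12*(-24) = -288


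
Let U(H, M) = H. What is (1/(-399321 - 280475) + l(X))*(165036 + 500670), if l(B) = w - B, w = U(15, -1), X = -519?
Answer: 120829321352739/339898 ≈ 3.5549e+8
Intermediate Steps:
w = 15
l(B) = 15 - B
(1/(-399321 - 280475) + l(X))*(165036 + 500670) = (1/(-399321 - 280475) + (15 - 1*(-519)))*(165036 + 500670) = (1/(-679796) + (15 + 519))*665706 = (-1/679796 + 534)*665706 = (363011063/679796)*665706 = 120829321352739/339898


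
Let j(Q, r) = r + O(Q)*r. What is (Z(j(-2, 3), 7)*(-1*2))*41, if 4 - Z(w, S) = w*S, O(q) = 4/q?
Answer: -2050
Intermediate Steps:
j(Q, r) = r + 4*r/Q (j(Q, r) = r + (4/Q)*r = r + 4*r/Q)
Z(w, S) = 4 - S*w (Z(w, S) = 4 - w*S = 4 - S*w)
(Z(j(-2, 3), 7)*(-1*2))*41 = ((4 - 1*7*3*(4 - 2)/(-2))*(-1*2))*41 = ((4 - 1*7*3*(-1/2)*2)*(-2))*41 = ((4 - 1*7*(-3))*(-2))*41 = ((4 + 21)*(-2))*41 = (25*(-2))*41 = -50*41 = -2050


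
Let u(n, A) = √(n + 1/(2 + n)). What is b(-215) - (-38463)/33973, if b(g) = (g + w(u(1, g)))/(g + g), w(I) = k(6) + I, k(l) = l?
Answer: 23639447/14608390 - √3/645 ≈ 1.6155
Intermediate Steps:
w(I) = 6 + I
b(g) = (6 + g + 2*√3/3)/(2*g) (b(g) = (g + (6 + √((1 + 1*(2 + 1))/(2 + 1))))/(g + g) = (g + (6 + √((1 + 1*3)/3)))/((2*g)) = (g + (6 + √((1 + 3)/3)))*(1/(2*g)) = (g + (6 + √((⅓)*4)))*(1/(2*g)) = (g + (6 + √(4/3)))*(1/(2*g)) = (g + (6 + 2*√3/3))*(1/(2*g)) = (6 + g + 2*√3/3)*(1/(2*g)) = (6 + g + 2*√3/3)/(2*g))
b(-215) - (-38463)/33973 = (3 + (½)*(-215) + √3/3)/(-215) - (-38463)/33973 = -(3 - 215/2 + √3/3)/215 - (-38463)/33973 = -(-209/2 + √3/3)/215 - 1*(-38463/33973) = (209/430 - √3/645) + 38463/33973 = 23639447/14608390 - √3/645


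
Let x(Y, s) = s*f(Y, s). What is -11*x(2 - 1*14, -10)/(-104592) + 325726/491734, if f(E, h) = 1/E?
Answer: 102218524061/154294327584 ≈ 0.66249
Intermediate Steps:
x(Y, s) = s/Y
-11*x(2 - 1*14, -10)/(-104592) + 325726/491734 = -(-110)/(2 - 1*14)/(-104592) + 325726/491734 = -(-110)/(2 - 14)*(-1/104592) + 325726*(1/491734) = -(-110)/(-12)*(-1/104592) + 162863/245867 = -(-110)*(-1)/12*(-1/104592) + 162863/245867 = -11*⅚*(-1/104592) + 162863/245867 = -55/6*(-1/104592) + 162863/245867 = 55/627552 + 162863/245867 = 102218524061/154294327584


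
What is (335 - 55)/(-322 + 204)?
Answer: -140/59 ≈ -2.3729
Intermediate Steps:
(335 - 55)/(-322 + 204) = 280/(-118) = 280*(-1/118) = -140/59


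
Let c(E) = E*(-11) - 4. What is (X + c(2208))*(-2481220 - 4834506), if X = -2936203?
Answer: 21658170244370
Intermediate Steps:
c(E) = -4 - 11*E (c(E) = -11*E - 4 = -4 - 11*E)
(X + c(2208))*(-2481220 - 4834506) = (-2936203 + (-4 - 11*2208))*(-2481220 - 4834506) = (-2936203 + (-4 - 24288))*(-7315726) = (-2936203 - 24292)*(-7315726) = -2960495*(-7315726) = 21658170244370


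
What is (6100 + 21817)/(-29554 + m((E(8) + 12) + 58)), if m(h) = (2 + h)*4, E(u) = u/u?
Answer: -27917/29262 ≈ -0.95404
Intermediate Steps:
E(u) = 1
m(h) = 8 + 4*h
(6100 + 21817)/(-29554 + m((E(8) + 12) + 58)) = (6100 + 21817)/(-29554 + (8 + 4*((1 + 12) + 58))) = 27917/(-29554 + (8 + 4*(13 + 58))) = 27917/(-29554 + (8 + 4*71)) = 27917/(-29554 + (8 + 284)) = 27917/(-29554 + 292) = 27917/(-29262) = 27917*(-1/29262) = -27917/29262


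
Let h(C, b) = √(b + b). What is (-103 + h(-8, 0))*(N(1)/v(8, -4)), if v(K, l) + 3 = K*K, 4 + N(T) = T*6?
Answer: -206/61 ≈ -3.3770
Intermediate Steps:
N(T) = -4 + 6*T (N(T) = -4 + T*6 = -4 + 6*T)
h(C, b) = √2*√b (h(C, b) = √(2*b) = √2*√b)
v(K, l) = -3 + K² (v(K, l) = -3 + K*K = -3 + K²)
(-103 + h(-8, 0))*(N(1)/v(8, -4)) = (-103 + √2*√0)*((-4 + 6*1)/(-3 + 8²)) = (-103 + √2*0)*((-4 + 6)/(-3 + 64)) = (-103 + 0)*(2/61) = -206/61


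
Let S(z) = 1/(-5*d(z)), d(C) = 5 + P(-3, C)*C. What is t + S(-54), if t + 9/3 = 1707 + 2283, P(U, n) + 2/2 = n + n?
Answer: 117437084/29455 ≈ 3987.0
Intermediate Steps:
P(U, n) = -1 + 2*n (P(U, n) = -1 + (n + n) = -1 + 2*n)
d(C) = 5 + C*(-1 + 2*C) (d(C) = 5 + (-1 + 2*C)*C = 5 + C*(-1 + 2*C))
t = 3987 (t = -3 + (1707 + 2283) = -3 + 3990 = 3987)
S(z) = 1/(-25 - 5*z*(-1 + 2*z)) (S(z) = 1/(-5*(5 + z*(-1 + 2*z))) = 1/(-25 - 5*z*(-1 + 2*z)))
t + S(-54) = 3987 - 1/(25 + 5*(-54)*(-1 + 2*(-54))) = 3987 - 1/(25 + 5*(-54)*(-1 - 108)) = 3987 - 1/(25 + 5*(-54)*(-109)) = 3987 - 1/(25 + 29430) = 3987 - 1/29455 = 117437084/29455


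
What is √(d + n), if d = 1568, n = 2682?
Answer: 5*√170 ≈ 65.192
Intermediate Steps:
√(d + n) = √(1568 + 2682) = √4250 = 5*√170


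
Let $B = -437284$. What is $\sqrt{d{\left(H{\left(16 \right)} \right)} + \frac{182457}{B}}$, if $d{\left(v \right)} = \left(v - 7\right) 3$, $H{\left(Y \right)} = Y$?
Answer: $\frac{3 \sqrt{141196707859}}{218642} \approx 5.1558$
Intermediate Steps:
$d{\left(v \right)} = -21 + 3 v$ ($d{\left(v \right)} = \left(-7 + v\right) 3 = -21 + 3 v$)
$\sqrt{d{\left(H{\left(16 \right)} \right)} + \frac{182457}{B}} = \sqrt{\left(-21 + 3 \cdot 16\right) + \frac{182457}{-437284}} = \sqrt{\left(-21 + 48\right) + 182457 \left(- \frac{1}{437284}\right)} = \sqrt{27 - \frac{182457}{437284}} = \sqrt{\frac{11624211}{437284}} = \frac{3 \sqrt{141196707859}}{218642}$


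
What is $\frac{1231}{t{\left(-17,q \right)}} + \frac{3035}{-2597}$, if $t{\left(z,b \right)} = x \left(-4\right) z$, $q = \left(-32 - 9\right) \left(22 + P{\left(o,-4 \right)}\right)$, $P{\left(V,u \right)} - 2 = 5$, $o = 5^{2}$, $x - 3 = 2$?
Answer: $\frac{2165007}{882980} \approx 2.4519$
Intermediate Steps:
$x = 5$ ($x = 3 + 2 = 5$)
$o = 25$
$P{\left(V,u \right)} = 7$ ($P{\left(V,u \right)} = 2 + 5 = 7$)
$q = -1189$ ($q = \left(-32 - 9\right) \left(22 + 7\right) = \left(-41\right) 29 = -1189$)
$t{\left(z,b \right)} = - 20 z$ ($t{\left(z,b \right)} = 5 \left(-4\right) z = - 20 z$)
$\frac{1231}{t{\left(-17,q \right)}} + \frac{3035}{-2597} = \frac{1231}{\left(-20\right) \left(-17\right)} + \frac{3035}{-2597} = \frac{1231}{340} + 3035 \left(- \frac{1}{2597}\right) = 1231 \cdot \frac{1}{340} - \frac{3035}{2597} = \frac{1231}{340} - \frac{3035}{2597} = \frac{2165007}{882980}$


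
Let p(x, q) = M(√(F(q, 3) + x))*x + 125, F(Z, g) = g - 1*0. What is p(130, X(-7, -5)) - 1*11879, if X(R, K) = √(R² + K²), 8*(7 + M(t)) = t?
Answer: -12664 + 65*√133/4 ≈ -12477.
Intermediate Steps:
F(Z, g) = g (F(Z, g) = g + 0 = g)
M(t) = -7 + t/8
X(R, K) = √(K² + R²)
p(x, q) = 125 + x*(-7 + √(3 + x)/8) (p(x, q) = (-7 + √(3 + x)/8)*x + 125 = x*(-7 + √(3 + x)/8) + 125 = 125 + x*(-7 + √(3 + x)/8))
p(130, X(-7, -5)) - 1*11879 = (125 + (⅛)*130*(-56 + √(3 + 130))) - 1*11879 = (125 + (⅛)*130*(-56 + √133)) - 11879 = (125 + (-910 + 65*√133/4)) - 11879 = (-785 + 65*√133/4) - 11879 = -12664 + 65*√133/4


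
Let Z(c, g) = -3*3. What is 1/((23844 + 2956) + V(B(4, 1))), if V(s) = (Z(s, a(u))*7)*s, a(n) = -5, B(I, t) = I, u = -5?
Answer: 1/26548 ≈ 3.7668e-5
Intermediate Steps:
Z(c, g) = -9
V(s) = -63*s (V(s) = (-9*7)*s = -63*s)
1/((23844 + 2956) + V(B(4, 1))) = 1/((23844 + 2956) - 63*4) = 1/(26800 - 252) = 1/26548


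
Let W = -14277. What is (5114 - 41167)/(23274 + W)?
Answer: -36053/8997 ≈ -4.0072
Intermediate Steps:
(5114 - 41167)/(23274 + W) = (5114 - 41167)/(23274 - 14277) = -36053/8997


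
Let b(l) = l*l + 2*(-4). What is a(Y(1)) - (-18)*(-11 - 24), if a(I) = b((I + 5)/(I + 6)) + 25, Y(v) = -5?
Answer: -613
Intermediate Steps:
b(l) = -8 + l**2 (b(l) = l**2 - 8 = -8 + l**2)
a(I) = 17 + (5 + I)**2/(6 + I)**2 (a(I) = (-8 + ((I + 5)/(I + 6))**2) + 25 = (-8 + ((5 + I)/(6 + I))**2) + 25 = (-8 + (5 + I)**2/(6 + I)**2) + 25 = 17 + (5 + I)**2/(6 + I)**2)
a(Y(1)) - (-18)*(-11 - 24) = (17 + (5 - 5)**2/(6 - 5)**2) - (-18)*(-11 - 24) = (17 + 0**2/1**2) - (-18)*(-35) = (17 + 0*1) - 1*630 = (17 + 0) - 630 = 17 - 630 = -613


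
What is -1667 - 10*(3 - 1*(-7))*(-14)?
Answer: -267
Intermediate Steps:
-1667 - 10*(3 - 1*(-7))*(-14) = -1667 - 10*(3 + 7)*(-14) = -1667 - 10*10*(-14) = -1667 - 100*(-14) = -1667 + 1400 = -267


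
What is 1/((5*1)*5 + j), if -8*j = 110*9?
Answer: -4/395 ≈ -0.010127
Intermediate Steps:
j = -495/4 (j = -55*9/4 = -1/8*990 = -495/4 ≈ -123.75)
1/((5*1)*5 + j) = 1/((5*1)*5 - 495/4) = 1/(5*5 - 495/4) = 1/(25 - 495/4) = 1/(-395/4) = -4/395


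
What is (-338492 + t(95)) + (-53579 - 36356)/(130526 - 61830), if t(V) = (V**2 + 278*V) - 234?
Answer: -20834968471/68696 ≈ -3.0329e+5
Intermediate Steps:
t(V) = -234 + V**2 + 278*V
(-338492 + t(95)) + (-53579 - 36356)/(130526 - 61830) = (-338492 + (-234 + 95**2 + 278*95)) + (-53579 - 36356)/(130526 - 61830) = (-338492 + (-234 + 9025 + 26410)) - 89935/68696 = (-338492 + 35201) - 89935*1/68696 = -303291 - 89935/68696 = -20834968471/68696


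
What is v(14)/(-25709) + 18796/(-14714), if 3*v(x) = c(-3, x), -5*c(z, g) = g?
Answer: -3624094732/2837116695 ≈ -1.2774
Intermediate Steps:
c(z, g) = -g/5
v(x) = -x/15 (v(x) = (-x/5)/3 = -x/15)
v(14)/(-25709) + 18796/(-14714) = -1/15*14/(-25709) + 18796/(-14714) = -14/15*(-1/25709) + 18796*(-1/14714) = 14/385635 - 9398/7357 = -3624094732/2837116695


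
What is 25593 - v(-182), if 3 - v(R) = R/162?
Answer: 2072699/81 ≈ 25589.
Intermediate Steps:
v(R) = 3 - R/162
25593 - v(-182) = 25593 - (3 - 1/162*(-182)) = 25593 - (3 + 91/81) = 25593 - 1*334/81 = 25593 - 334/81 = 2072699/81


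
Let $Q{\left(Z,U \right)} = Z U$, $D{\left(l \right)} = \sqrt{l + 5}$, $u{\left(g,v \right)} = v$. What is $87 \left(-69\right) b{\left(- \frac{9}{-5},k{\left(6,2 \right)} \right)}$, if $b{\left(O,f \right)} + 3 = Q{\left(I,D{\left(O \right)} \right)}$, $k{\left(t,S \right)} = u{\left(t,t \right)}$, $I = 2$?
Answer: $18009 - \frac{12006 \sqrt{170}}{5} \approx -13299.0$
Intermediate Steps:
$k{\left(t,S \right)} = t$
$D{\left(l \right)} = \sqrt{5 + l}$
$Q{\left(Z,U \right)} = U Z$
$b{\left(O,f \right)} = -3 + 2 \sqrt{5 + O}$ ($b{\left(O,f \right)} = -3 + \sqrt{5 + O} 2 = -3 + 2 \sqrt{5 + O}$)
$87 \left(-69\right) b{\left(- \frac{9}{-5},k{\left(6,2 \right)} \right)} = 87 \left(-69\right) \left(-3 + 2 \sqrt{5 - \frac{9}{-5}}\right) = - 6003 \left(-3 + 2 \sqrt{5 - - \frac{9}{5}}\right) = - 6003 \left(-3 + 2 \sqrt{5 + \frac{9}{5}}\right) = - 6003 \left(-3 + 2 \sqrt{\frac{34}{5}}\right) = - 6003 \left(-3 + 2 \frac{\sqrt{170}}{5}\right) = - 6003 \left(-3 + \frac{2 \sqrt{170}}{5}\right) = 18009 - \frac{12006 \sqrt{170}}{5}$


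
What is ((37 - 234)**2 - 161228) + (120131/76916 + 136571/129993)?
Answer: -18268437939959/149231964 ≈ -1.2242e+5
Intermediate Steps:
((37 - 234)**2 - 161228) + (120131/76916 + 136571/129993) = ((-197)**2 - 161228) + (120131*(1/76916) + 136571*(1/129993)) = (38809 - 161228) + (1793/1148 + 136571/129993) = -122419 + 389860957/149231964 = -18268437939959/149231964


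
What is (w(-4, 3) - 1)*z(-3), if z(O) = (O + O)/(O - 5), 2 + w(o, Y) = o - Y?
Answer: -15/2 ≈ -7.5000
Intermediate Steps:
w(o, Y) = -2 + o - Y (w(o, Y) = -2 + (o - Y) = -2 + o - Y)
z(O) = 2*O/(-5 + O) (z(O) = (2*O)/(-5 + O) = 2*O/(-5 + O))
(w(-4, 3) - 1)*z(-3) = ((-2 - 4 - 1*3) - 1)*(2*(-3)/(-5 - 3)) = ((-2 - 4 - 3) - 1)*(2*(-3)/(-8)) = (-9 - 1)*(2*(-3)*(-1/8)) = -10*3/4 = -15/2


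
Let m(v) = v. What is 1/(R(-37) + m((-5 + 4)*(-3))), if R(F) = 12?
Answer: 1/15 ≈ 0.066667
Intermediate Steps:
1/(R(-37) + m((-5 + 4)*(-3))) = 1/(12 + (-5 + 4)*(-3)) = 1/(12 - 1*(-3)) = 1/(12 + 3) = 1/15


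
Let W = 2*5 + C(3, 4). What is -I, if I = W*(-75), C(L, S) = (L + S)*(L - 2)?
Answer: 1275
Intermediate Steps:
C(L, S) = (-2 + L)*(L + S) (C(L, S) = (L + S)*(-2 + L) = (-2 + L)*(L + S))
W = 17 (W = 2*5 + (3² - 2*3 - 2*4 + 3*4) = 10 + (9 - 6 - 8 + 12) = 10 + 7 = 17)
I = -1275 (I = 17*(-75) = -1275)
-I = -1*(-1275) = 1275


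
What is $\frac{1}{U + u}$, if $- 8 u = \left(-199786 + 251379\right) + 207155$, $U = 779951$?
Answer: $\frac{2}{1495215} \approx 1.3376 \cdot 10^{-6}$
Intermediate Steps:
$u = - \frac{64687}{2}$ ($u = - \frac{\left(-199786 + 251379\right) + 207155}{8} = - \frac{51593 + 207155}{8} = \left(- \frac{1}{8}\right) 258748 = - \frac{64687}{2} \approx -32344.0$)
$\frac{1}{U + u} = \frac{1}{779951 - \frac{64687}{2}} = \frac{1}{\frac{1495215}{2}} = \frac{2}{1495215}$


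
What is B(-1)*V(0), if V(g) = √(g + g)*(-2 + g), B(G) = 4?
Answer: 0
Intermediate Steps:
V(g) = √2*√g*(-2 + g) (V(g) = √(2*g)*(-2 + g) = (√2*√g)*(-2 + g) = √2*√g*(-2 + g))
B(-1)*V(0) = 4*(√2*√0*(-2 + 0)) = 4*(√2*0*(-2)) = 4*0 = 0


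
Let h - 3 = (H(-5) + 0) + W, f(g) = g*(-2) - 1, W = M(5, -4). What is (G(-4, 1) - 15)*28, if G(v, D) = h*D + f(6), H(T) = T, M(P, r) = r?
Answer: -952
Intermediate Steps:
W = -4
f(g) = -1 - 2*g (f(g) = -2*g - 1 = -1 - 2*g)
h = -6 (h = 3 + ((-5 + 0) - 4) = 3 + (-5 - 4) = 3 - 9 = -6)
G(v, D) = -13 - 6*D (G(v, D) = -6*D + (-1 - 2*6) = -6*D + (-1 - 12) = -6*D - 13 = -13 - 6*D)
(G(-4, 1) - 15)*28 = ((-13 - 6*1) - 15)*28 = ((-13 - 6) - 15)*28 = (-19 - 15)*28 = -34*28 = -952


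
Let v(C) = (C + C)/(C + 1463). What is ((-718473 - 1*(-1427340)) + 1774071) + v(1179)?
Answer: 3279962277/1321 ≈ 2.4829e+6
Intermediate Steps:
v(C) = 2*C/(1463 + C) (v(C) = (2*C)/(1463 + C) = 2*C/(1463 + C))
((-718473 - 1*(-1427340)) + 1774071) + v(1179) = ((-718473 - 1*(-1427340)) + 1774071) + 2*1179/(1463 + 1179) = ((-718473 + 1427340) + 1774071) + 2*1179/2642 = (708867 + 1774071) + 2*1179*(1/2642) = 2482938 + 1179/1321 = 3279962277/1321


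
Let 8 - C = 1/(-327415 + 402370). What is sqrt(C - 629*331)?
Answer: I*sqrt(1169669507411730)/74955 ≈ 456.28*I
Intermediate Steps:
C = 599639/74955 (C = 8 - 1/(-327415 + 402370) = 8 - 1/74955 = 599639/74955 ≈ 8.0000)
sqrt(C - 629*331) = sqrt(599639/74955 - 629*331) = sqrt(599639/74955 - 208199) = sqrt(-15604956406/74955) = I*sqrt(1169669507411730)/74955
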